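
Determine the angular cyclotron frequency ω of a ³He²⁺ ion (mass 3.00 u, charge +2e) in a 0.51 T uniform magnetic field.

ω = |q|B/m.
ω = (3.204×10⁻¹⁹)(0.51)/4.983×10⁻²⁷ ≈ 3.3×10⁷ rad/s.

ω ≈ 3.3×10⁷ rad/s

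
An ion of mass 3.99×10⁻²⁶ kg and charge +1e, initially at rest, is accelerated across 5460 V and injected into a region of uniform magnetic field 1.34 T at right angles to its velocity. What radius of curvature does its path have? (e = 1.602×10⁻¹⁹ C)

r ≈ 0.0389 m

Acceleration: |q|V = ½mv² ⇒ v = √(2|q|V/m) = √(2·1.602×10⁻¹⁹·5460/3.99×10⁻²⁶) ≈ 2.094×10⁵ m/s.
In the field: r = mv/(|q|B) = (3.99×10⁻²⁶)(2.094×10⁵)/((1.602×10⁻¹⁹)(1.34)) ≈ 0.0389 m.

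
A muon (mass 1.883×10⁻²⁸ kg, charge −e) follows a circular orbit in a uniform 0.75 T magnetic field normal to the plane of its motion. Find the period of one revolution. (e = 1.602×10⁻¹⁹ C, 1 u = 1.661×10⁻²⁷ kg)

T ≈ 9.8×10⁻⁹ s

The cyclotron period depends only on m, q, B: T = 2πm/(|q|B).
T = 2π(1.883×10⁻²⁸)/((1.602×10⁻¹⁹)(0.75)) ≈ 9.8×10⁻⁹ s.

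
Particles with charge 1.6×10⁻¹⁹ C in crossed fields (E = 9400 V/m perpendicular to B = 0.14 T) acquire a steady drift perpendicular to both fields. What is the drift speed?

The steady drift has the magnetic force balancing the electric force, so v_d = E/B.
v_d = 9400/0.14 = 6.7×10⁴ m/s.

v_d ≈ 6.7×10⁴ m/s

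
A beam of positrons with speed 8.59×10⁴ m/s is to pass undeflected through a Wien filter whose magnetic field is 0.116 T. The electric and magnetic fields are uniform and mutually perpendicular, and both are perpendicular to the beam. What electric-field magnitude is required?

E = 9960 V/m

For straight-line motion qE = qvB, so E = vB.
E = 8.59×10⁴ × 0.116 = 9960 V/m.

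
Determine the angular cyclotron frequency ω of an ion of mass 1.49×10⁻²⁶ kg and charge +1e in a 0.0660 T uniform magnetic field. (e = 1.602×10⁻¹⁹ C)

ω ≈ 7.10×10⁵ rad/s

ω = |q|B/m.
ω = (1.602×10⁻¹⁹)(0.0660)/1.49×10⁻²⁶ ≈ 7.10×10⁵ rad/s.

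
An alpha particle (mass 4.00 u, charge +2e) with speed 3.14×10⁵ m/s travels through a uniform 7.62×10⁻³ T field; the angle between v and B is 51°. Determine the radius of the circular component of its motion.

v⊥ = v sinθ = 3.14×10⁵·sin51° ≈ 2.440×10⁵ m/s.
r = m v⊥/(|q|B) = (6.644×10⁻²⁷)(2.440×10⁵)/((3.204×10⁻¹⁹)(7.62×10⁻³)) ≈ 0.664 m.

r ≈ 0.664 m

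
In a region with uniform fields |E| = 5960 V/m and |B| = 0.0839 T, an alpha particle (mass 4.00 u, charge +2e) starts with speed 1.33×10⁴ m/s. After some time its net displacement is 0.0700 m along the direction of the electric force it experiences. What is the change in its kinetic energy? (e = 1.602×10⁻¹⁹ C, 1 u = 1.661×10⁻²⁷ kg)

ΔKE ≈ 1.34×10⁻¹⁶ J

The magnetic force is always ⟂ v and does no work; only the electric force changes KE.
ΔKE = F_E · d = |q|E d = (3.204×10⁻¹⁹)(5960)(0.0700) ≈ 1.34×10⁻¹⁶ J.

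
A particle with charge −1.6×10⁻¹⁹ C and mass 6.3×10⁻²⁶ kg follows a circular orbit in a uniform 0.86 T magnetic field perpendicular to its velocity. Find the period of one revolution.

The cyclotron period depends only on m, q, B: T = 2πm/(|q|B).
T = 2π(6.3×10⁻²⁶)/((1.6×10⁻¹⁹)(0.86)) ≈ 2.9×10⁻⁶ s.

T ≈ 2.9×10⁻⁶ s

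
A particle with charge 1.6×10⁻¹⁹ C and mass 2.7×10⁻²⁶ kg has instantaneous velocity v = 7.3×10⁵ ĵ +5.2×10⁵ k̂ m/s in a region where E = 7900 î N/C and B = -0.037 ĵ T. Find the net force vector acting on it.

v×B = (1.92×10⁴, 0, 0) N/C.
E + v×B = (2.71×10⁴, 0, 0) N/C.
F = q(E + v×B) = (1.6×10⁻¹⁹ C)·(2.71×10⁴, 0, 0) = (4.34×10⁻¹⁵, 0, 0) N.

F ≈ (4.34×10⁻¹⁵, 0, 0) N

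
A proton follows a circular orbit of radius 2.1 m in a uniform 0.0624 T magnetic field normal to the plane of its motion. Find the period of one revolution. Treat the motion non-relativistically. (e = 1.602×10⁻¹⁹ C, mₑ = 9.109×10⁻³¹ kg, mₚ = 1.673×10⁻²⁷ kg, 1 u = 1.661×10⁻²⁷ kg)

T ≈ 1.05×10⁻⁶ s

The cyclotron period depends only on m, q, B: T = 2πm/(|q|B).
T = 2π(1.673×10⁻²⁷)/((1.602×10⁻¹⁹)(0.0624)) ≈ 1.05×10⁻⁶ s.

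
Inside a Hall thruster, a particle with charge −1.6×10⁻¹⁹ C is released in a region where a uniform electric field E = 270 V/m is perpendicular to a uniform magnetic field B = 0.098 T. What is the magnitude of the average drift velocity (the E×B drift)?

The E×B drift speed is v_d = E/B.
v_d = 270/0.098 = 2800 m/s.

v_d ≈ 2800 m/s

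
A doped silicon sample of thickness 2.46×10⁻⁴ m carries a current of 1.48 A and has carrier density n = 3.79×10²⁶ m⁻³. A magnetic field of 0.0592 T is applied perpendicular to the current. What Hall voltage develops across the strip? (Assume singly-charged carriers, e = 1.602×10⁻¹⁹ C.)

V_H = IB/(n e t).
V_H = (1.48)(0.0592)/((3.79×10²⁶)(1.602×10⁻¹⁹)(2.46×10⁻⁴)) ≈ 5.87×10⁻⁶ V.

V_H ≈ 5.87×10⁻⁶ V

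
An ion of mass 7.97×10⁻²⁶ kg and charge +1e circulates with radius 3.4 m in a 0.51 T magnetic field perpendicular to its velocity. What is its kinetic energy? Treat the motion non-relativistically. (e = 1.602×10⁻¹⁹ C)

v = |q|Br/m, then KE = ½mv² = (qBr)²/(2m).
v = (1.602×10⁻¹⁹)(0.51)(3.4)/7.97×10⁻²⁶ ≈ 3.485×10⁶ m/s.
KE = ½(7.97×10⁻²⁶)(3.485×10⁶)² ≈ 4.8×10⁻¹³ J = 3.0×10⁶ eV.

KE ≈ 3.0×10⁶ eV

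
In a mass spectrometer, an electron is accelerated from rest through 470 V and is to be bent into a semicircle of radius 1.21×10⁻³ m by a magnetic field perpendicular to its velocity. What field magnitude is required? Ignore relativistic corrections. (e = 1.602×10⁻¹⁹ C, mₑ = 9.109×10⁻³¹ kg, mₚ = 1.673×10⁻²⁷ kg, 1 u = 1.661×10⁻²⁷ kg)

B ≈ 0.0604 T

v = √(2|q|V/m) = √(2·1.602×10⁻¹⁹·470/9.109×10⁻³¹) ≈ 1.286×10⁷ m/s.
B = mv/(|q|r) = (9.109×10⁻³¹)(1.286×10⁷)/((1.602×10⁻¹⁹)(1.21×10⁻³)) ≈ 0.0604 T.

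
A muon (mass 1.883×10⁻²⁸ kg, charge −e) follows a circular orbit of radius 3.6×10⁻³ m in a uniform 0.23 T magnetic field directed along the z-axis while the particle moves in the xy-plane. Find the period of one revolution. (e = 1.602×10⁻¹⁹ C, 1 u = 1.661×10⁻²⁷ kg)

T ≈ 3.2×10⁻⁸ s

The cyclotron period depends only on m, q, B: T = 2πm/(|q|B).
T = 2π(1.883×10⁻²⁸)/((1.602×10⁻¹⁹)(0.23)) ≈ 3.2×10⁻⁸ s.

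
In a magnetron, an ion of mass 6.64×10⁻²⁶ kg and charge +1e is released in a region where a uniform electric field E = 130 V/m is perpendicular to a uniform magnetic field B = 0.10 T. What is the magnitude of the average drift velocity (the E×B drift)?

The steady drift has the magnetic force balancing the electric force, so v_d = E/B.
v_d = 130/0.10 = 1300 m/s.

v_d ≈ 1300 m/s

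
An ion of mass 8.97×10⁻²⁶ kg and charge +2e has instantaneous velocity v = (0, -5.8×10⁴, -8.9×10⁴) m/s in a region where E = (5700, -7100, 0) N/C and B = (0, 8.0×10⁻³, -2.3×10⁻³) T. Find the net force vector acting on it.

v×B = (845, 0, 0) N/C.
E + v×B = (6550, -7100, 0) N/C.
F = q(E + v×B) = (3.204×10⁻¹⁹ C)·(6550, -7100, 0) = (2.10×10⁻¹⁵, -2.27×10⁻¹⁵, 0) N.

F ≈ (2.10×10⁻¹⁵, -2.27×10⁻¹⁵, 0) N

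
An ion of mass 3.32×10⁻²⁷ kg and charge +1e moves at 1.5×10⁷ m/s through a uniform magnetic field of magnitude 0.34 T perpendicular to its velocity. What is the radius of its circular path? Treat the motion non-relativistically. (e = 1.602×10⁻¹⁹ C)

r ≈ 0.91 m

The magnetic force provides the centripetal force: |q|vB = mv²/r.
r = mv/(|q|B) = (3.32×10⁻²⁷)(1.5×10⁷)/((1.602×10⁻¹⁹)(0.34)) ≈ 0.91 m.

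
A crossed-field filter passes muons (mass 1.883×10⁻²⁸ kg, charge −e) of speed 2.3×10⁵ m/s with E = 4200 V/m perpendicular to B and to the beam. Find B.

B = 0.018 T

Balance of forces in the selector: qE = qvB ⇒ B = E/v.
B = 4200/2.3×10⁵ = 0.018 T.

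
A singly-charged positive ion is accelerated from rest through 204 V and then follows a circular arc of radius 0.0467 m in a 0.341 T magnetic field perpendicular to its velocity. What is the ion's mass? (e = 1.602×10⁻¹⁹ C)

Combine |q|V = ½mv² and r = mv/(|q|B): eliminate v to get m = qB²r²/(2V).
m = (1.602×10⁻¹⁹)(0.341)²(0.0467)²/(2·204) ≈ 9.96×10⁻²⁶ kg.

m ≈ 9.96×10⁻²⁶ kg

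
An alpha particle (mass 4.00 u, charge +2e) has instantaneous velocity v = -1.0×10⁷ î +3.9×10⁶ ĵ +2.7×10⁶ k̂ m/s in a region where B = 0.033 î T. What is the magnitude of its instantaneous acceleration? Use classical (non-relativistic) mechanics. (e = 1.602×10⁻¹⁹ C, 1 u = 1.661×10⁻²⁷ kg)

|a| ≈ 7.55×10¹² m/s²

v×B = (0, 8.91×10⁴, -1.29×10⁵) N/C.
F = q v×B = (3.204×10⁻¹⁹ C)·(0, 8.91×10⁴, -1.29×10⁵) = (0, 2.85×10⁻¹⁴, -4.12×10⁻¹⁴) N.
|a| = |F|/m = 5.015×10⁻¹⁴/6.644×10⁻²⁷ ≈ 7.55×10¹² m/s².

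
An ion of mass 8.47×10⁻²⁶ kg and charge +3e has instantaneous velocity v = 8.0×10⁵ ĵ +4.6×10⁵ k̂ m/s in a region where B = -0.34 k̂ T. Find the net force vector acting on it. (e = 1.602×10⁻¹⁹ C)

v×B = (-2.72×10⁵, 0, 0) N/C.
F = q v×B = (4.806×10⁻¹⁹ C)·(-2.72×10⁵, 0, 0) = (-1.31×10⁻¹³, 0, 0) N.

F ≈ (-1.31×10⁻¹³, 0, 0) N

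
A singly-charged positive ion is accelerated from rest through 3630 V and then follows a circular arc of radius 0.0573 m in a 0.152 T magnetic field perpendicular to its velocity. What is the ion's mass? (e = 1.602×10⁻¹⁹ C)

Combine |q|V = ½mv² and r = mv/(|q|B): eliminate v to get m = qB²r²/(2V).
m = (1.602×10⁻¹⁹)(0.152)²(0.0573)²/(2·3630) ≈ 1.67×10⁻²⁷ kg.

m ≈ 1.67×10⁻²⁷ kg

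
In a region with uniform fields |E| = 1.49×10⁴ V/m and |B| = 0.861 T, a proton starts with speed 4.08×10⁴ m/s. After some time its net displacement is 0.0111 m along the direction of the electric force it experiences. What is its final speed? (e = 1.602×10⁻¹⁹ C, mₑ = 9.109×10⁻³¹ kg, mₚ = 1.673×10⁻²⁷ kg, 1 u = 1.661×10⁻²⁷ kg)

v_f ≈ 1.83×10⁵ m/s

B does no work; ΔKE = |q|E d.
½mv_f² = ½mv₀² + |q|Ed = ½(1.673×10⁻²⁷)(4.08×10⁴)² + (1.602×10⁻¹⁹)(1.49×10⁴)(0.0111) ≈ 1.392×10⁻¹⁸ J + 2.650×10⁻¹⁷ J ≈ 2.789×10⁻¹⁷ J.
v_f = √(2·2.789×10⁻¹⁷/1.673×10⁻²⁷) ≈ 1.83×10⁵ m/s.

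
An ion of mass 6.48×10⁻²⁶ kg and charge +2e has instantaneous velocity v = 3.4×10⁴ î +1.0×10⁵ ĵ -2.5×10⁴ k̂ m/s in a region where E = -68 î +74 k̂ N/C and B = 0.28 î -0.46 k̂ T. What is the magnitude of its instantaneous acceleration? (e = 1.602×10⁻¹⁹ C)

v×B = (-4.60×10⁴, 8640, -2.80×10⁴) N/C.
E + v×B = (-4.61×10⁴, 8640, -2.79×10⁴) N/C.
F = q(E + v×B) = (3.204×10⁻¹⁹ C)·(-4.61×10⁴, 8640, -2.79×10⁴) = (-1.48×10⁻¹⁴, 2.77×10⁻¹⁵, -8.95×10⁻¹⁵) N.
|a| = |F|/m = 1.748×10⁻¹⁴/6.48×10⁻²⁶ ≈ 2.70×10¹¹ m/s².

|a| ≈ 2.70×10¹¹ m/s²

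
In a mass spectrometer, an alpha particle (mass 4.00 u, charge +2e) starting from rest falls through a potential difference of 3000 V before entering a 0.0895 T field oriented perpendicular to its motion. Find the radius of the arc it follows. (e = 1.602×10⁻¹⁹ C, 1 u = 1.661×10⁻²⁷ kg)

Acceleration: |q|V = ½mv² ⇒ v = √(2|q|V/m) = √(2·3.204×10⁻¹⁹·3000/6.644×10⁻²⁷) ≈ 5.379×10⁵ m/s.
In the field: r = mv/(|q|B) = (6.644×10⁻²⁷)(5.379×10⁵)/((3.204×10⁻¹⁹)(0.0895)) ≈ 0.125 m.

r ≈ 0.125 m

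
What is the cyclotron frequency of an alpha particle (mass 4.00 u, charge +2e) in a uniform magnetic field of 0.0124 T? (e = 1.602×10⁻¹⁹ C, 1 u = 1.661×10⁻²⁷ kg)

f ≈ 9.52×10⁴ Hz

f = |q|B/(2πm).
f = (3.204×10⁻¹⁹)(0.0124)/(2π·6.644×10⁻²⁷) ≈ 9.52×10⁴ Hz.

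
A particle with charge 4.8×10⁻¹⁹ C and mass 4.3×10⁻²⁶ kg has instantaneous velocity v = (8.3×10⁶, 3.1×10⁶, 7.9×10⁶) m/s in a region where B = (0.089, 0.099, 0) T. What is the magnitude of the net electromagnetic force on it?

v×B = (-7.82×10⁵, 7.03×10⁵, 5.46×10⁵) N/C.
F = q v×B = (4.8×10⁻¹⁹ C)·(-7.82×10⁵, 7.03×10⁵, 5.46×10⁵) = (-3.75×10⁻¹³, 3.37×10⁻¹³, 2.62×10⁻¹³) N.
|F| = 5.69×10⁻¹³ N.

|F| ≈ 5.69×10⁻¹³ N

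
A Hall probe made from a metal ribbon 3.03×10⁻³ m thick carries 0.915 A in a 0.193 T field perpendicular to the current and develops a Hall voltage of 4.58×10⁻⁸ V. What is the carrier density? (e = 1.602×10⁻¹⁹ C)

n ≈ 7.94×10²⁷ m⁻³

From V_H = IB/(n e t), n = IB/(V_H e t).
n = (0.915)(0.193)/((4.58×10⁻⁸)(1.602×10⁻¹⁹)(3.03×10⁻³)) ≈ 7.94×10²⁷ m⁻³.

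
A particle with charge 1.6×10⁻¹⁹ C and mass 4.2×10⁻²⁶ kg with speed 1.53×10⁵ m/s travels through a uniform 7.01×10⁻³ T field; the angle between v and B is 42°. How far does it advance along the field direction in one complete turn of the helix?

v∥ = v cosθ = 1.53×10⁵·cos42° ≈ 1.137×10⁵ m/s.
T = 2πm/(|q|B) = 2π(4.2×10⁻²⁶)/((1.6×10⁻¹⁹)(7.01×10⁻³)) ≈ 2.353×10⁻⁴ s.
pitch = v∥ T = (1.137×10⁵)(2.353×10⁻⁴) ≈ 26.8 m.

p ≈ 26.8 m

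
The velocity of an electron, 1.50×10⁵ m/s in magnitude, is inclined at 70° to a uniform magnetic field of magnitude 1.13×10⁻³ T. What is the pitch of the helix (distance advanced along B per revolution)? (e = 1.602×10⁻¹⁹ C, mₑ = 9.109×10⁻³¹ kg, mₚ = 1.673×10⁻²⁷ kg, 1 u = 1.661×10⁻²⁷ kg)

p ≈ 1.62×10⁻³ m

v∥ = v cosθ = 1.50×10⁵·cos70° ≈ 5.130×10⁴ m/s.
T = 2πm/(|q|B) = 2π(9.109×10⁻³¹)/((1.602×10⁻¹⁹)(1.13×10⁻³)) ≈ 3.162×10⁻⁸ s.
pitch = v∥ T = (5.130×10⁴)(3.162×10⁻⁸) ≈ 1.62×10⁻³ m.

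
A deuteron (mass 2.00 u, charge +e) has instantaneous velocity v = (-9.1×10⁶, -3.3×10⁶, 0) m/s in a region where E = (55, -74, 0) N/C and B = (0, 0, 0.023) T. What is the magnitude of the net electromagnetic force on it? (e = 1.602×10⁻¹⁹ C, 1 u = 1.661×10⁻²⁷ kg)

|F| ≈ 3.57×10⁻¹⁴ N

v×B = (-7.59×10⁴, 2.09×10⁵, 0) N/C.
E + v×B = (-7.58×10⁴, 2.09×10⁵, 0) N/C.
F = q(E + v×B) = (1.602×10⁻¹⁹ C)·(-7.58×10⁴, 2.09×10⁵, 0) = (-1.22×10⁻¹⁴, 3.35×10⁻¹⁴, 0) N.
|F| = 3.57×10⁻¹⁴ N.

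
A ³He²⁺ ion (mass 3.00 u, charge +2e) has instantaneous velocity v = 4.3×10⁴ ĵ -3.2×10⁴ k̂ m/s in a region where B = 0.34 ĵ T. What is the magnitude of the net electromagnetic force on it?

v×B = (1.09×10⁴, 0, 0) N/C.
F = q v×B = (3.204×10⁻¹⁹ C)·(1.09×10⁴, 0, 0) = (3.49×10⁻¹⁵, 0, 0) N.
|F| = 3.49×10⁻¹⁵ N.

|F| ≈ 3.49×10⁻¹⁵ N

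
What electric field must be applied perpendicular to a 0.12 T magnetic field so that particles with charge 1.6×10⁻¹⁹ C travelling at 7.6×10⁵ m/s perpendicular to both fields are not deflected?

E = 9.1×10⁴ V/m

For straight-line motion qE = qvB, so E = vB.
E = 7.6×10⁵ × 0.12 = 9.1×10⁴ V/m.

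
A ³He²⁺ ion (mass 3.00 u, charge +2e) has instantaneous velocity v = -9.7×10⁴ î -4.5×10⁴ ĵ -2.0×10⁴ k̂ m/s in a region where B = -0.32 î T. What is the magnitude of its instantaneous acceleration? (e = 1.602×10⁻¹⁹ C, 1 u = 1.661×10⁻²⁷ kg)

|a| ≈ 1.01×10¹² m/s²

v×B = (0, 6400, -1.44×10⁴) N/C.
F = q v×B = (3.204×10⁻¹⁹ C)·(0, 6400, -1.44×10⁴) = (0, 2.05×10⁻¹⁵, -4.61×10⁻¹⁵) N.
|a| = |F|/m = 5.049×10⁻¹⁵/4.983×10⁻²⁷ ≈ 1.01×10¹² m/s².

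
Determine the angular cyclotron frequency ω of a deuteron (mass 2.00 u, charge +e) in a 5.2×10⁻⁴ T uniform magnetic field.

ω ≈ 2.5×10⁴ rad/s

ω = |q|B/m.
ω = (1.602×10⁻¹⁹)(5.2×10⁻⁴)/3.322×10⁻²⁷ ≈ 2.5×10⁴ rad/s.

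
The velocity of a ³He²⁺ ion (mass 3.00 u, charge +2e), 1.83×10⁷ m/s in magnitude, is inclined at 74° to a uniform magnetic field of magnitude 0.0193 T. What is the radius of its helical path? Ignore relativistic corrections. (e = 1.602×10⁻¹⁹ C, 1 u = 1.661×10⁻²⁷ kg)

r ≈ 14.2 m

v⊥ = v sinθ = 1.83×10⁷·sin74° ≈ 1.759×10⁷ m/s.
r = m v⊥/(|q|B) = (4.983×10⁻²⁷)(1.759×10⁷)/((3.204×10⁻¹⁹)(0.0193)) ≈ 14.2 m.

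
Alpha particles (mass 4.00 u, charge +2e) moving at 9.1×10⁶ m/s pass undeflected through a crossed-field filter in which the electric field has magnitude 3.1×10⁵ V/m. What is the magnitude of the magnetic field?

B = 0.034 T

Balance of forces in the selector: qE = qvB ⇒ B = E/v.
B = 3.1×10⁵/9.1×10⁶ = 0.034 T.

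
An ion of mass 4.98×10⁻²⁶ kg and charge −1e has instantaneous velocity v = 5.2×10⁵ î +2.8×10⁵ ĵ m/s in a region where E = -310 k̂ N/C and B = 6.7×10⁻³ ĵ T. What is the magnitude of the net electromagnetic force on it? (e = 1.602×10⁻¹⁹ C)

|F| ≈ 5.08×10⁻¹⁶ N

v×B = (0, 0, 3480) N/C.
E + v×B = (0, 0, 3170) N/C.
F = q(E + v×B) = (−1.602×10⁻¹⁹ C)·(0, 0, 3170) = (0, 0, -5.08×10⁻¹⁶) N.
|F| = 5.08×10⁻¹⁶ N.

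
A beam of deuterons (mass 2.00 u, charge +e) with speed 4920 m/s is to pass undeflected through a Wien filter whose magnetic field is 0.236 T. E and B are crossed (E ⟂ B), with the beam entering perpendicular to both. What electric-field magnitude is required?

For straight-line motion qE = qvB, so E = vB.
E = 4920 × 0.236 = 1160 V/m.

E = 1160 V/m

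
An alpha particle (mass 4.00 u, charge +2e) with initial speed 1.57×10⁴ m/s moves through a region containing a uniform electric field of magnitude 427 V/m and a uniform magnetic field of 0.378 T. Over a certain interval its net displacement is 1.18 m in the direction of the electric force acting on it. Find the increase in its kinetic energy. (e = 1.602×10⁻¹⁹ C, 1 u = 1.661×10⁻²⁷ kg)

ΔKE ≈ 1.61×10⁻¹⁶ J

The magnetic force is always ⟂ v and does no work; only the electric force changes KE.
ΔKE = F_E · d = |q|E d = (3.204×10⁻¹⁹)(427)(1.18) ≈ 1.61×10⁻¹⁶ J.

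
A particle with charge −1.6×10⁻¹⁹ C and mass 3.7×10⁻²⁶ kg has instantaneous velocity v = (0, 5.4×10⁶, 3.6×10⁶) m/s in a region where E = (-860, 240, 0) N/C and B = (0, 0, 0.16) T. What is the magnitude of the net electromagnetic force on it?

v×B = (8.64×10⁵, 0, 0) N/C.
E + v×B = (8.63×10⁵, 240, 0) N/C.
F = q(E + v×B) = (−1.6×10⁻¹⁹ C)·(8.63×10⁵, 240, 0) = (-1.38×10⁻¹³, -3.84×10⁻¹⁷, 0) N.
|F| = 1.38×10⁻¹³ N.

|F| ≈ 1.38×10⁻¹³ N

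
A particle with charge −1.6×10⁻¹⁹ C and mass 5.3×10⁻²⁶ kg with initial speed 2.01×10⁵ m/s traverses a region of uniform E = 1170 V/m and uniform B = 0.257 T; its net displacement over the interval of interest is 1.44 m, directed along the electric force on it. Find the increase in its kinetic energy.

ΔKE ≈ 2.70×10⁻¹⁶ J

The magnetic force is always ⟂ v and does no work; only the electric force changes KE.
ΔKE = F_E · d = |q|E d = (1.6×10⁻¹⁹)(1170)(1.44) ≈ 2.70×10⁻¹⁶ J.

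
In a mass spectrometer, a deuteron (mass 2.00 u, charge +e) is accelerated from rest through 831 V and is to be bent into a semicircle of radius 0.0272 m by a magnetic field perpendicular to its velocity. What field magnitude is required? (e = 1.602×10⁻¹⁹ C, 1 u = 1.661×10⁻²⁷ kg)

v = √(2|q|V/m) = √(2·1.602×10⁻¹⁹·831/3.322×10⁻²⁷) ≈ 2.831×10⁵ m/s.
B = mv/(|q|r) = (3.322×10⁻²⁷)(2.831×10⁵)/((1.602×10⁻¹⁹)(0.0272)) ≈ 0.216 T.

B ≈ 0.216 T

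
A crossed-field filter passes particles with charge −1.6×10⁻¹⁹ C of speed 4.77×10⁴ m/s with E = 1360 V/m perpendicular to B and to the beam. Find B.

Balance of forces in the selector: qE = qvB ⇒ B = E/v.
B = 1360/4.77×10⁴ = 0.0285 T.

B = 0.0285 T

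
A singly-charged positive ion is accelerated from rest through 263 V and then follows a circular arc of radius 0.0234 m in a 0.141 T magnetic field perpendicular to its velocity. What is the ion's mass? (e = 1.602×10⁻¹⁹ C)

Combine |q|V = ½mv² and r = mv/(|q|B): eliminate v to get m = qB²r²/(2V).
m = (1.602×10⁻¹⁹)(0.141)²(0.0234)²/(2·263) ≈ 3.32×10⁻²⁷ kg.

m ≈ 3.32×10⁻²⁷ kg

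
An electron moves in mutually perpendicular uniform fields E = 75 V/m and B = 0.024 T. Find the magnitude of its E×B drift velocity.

In crossed fields the guiding centre drifts at v_d = |E×B|/B² = E/B, independent of charge and mass.
v_d = 75/0.024 = 3100 m/s.

v_d ≈ 3100 m/s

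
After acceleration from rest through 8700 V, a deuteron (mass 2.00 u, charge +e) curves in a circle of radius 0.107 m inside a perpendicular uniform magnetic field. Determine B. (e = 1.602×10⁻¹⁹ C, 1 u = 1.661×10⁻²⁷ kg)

B ≈ 0.178 T

v = √(2|q|V/m) = √(2·1.602×10⁻¹⁹·8700/3.322×10⁻²⁷) ≈ 9.160×10⁵ m/s.
B = mv/(|q|r) = (3.322×10⁻²⁷)(9.160×10⁵)/((1.602×10⁻¹⁹)(0.107)) ≈ 0.178 T.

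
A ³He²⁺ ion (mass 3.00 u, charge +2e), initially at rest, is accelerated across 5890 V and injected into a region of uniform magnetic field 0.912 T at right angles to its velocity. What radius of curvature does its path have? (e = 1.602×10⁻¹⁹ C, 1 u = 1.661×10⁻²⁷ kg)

r ≈ 0.0148 m

Acceleration: |q|V = ½mv² ⇒ v = √(2|q|V/m) = √(2·3.204×10⁻¹⁹·5890/4.983×10⁻²⁷) ≈ 8.703×10⁵ m/s.
In the field: r = mv/(|q|B) = (4.983×10⁻²⁷)(8.703×10⁵)/((3.204×10⁻¹⁹)(0.912)) ≈ 0.0148 m.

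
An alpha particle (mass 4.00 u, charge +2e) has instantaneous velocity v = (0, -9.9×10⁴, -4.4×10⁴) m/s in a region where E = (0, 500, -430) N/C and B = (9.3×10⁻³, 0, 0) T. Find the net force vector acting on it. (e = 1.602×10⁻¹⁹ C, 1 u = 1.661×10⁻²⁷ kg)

F ≈ (0, 2.91×10⁻¹⁷, 1.57×10⁻¹⁶) N

v×B = (0, -409, 921) N/C.
E + v×B = (0, 90.8, 491) N/C.
F = q(E + v×B) = (3.204×10⁻¹⁹ C)·(0, 90.8, 491) = (0, 2.91×10⁻¹⁷, 1.57×10⁻¹⁶) N.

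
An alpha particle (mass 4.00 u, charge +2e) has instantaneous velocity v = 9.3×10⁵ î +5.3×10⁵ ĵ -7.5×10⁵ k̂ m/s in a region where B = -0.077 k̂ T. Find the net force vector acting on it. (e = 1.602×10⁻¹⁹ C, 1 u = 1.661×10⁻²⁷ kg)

F ≈ (-1.31×10⁻¹⁴, 2.29×10⁻¹⁴, 0) N

v×B = (-4.08×10⁴, 7.16×10⁴, 0) N/C.
F = q v×B = (3.204×10⁻¹⁹ C)·(-4.08×10⁴, 7.16×10⁴, 0) = (-1.31×10⁻¹⁴, 2.29×10⁻¹⁴, 0) N.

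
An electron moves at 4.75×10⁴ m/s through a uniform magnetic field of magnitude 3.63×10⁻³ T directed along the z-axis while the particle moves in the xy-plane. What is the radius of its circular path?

The magnetic force provides the centripetal force: |q|vB = mv²/r.
r = mv/(|q|B) = (9.109×10⁻³¹)(4.75×10⁴)/((1.602×10⁻¹⁹)(3.63×10⁻³)) ≈ 7.44×10⁻⁵ m.

r ≈ 7.44×10⁻⁵ m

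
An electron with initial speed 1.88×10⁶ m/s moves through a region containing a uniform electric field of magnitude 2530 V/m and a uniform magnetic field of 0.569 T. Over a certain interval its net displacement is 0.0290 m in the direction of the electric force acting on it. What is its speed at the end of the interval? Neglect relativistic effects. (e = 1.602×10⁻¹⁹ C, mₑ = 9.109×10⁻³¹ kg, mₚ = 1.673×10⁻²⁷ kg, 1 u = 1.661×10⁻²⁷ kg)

v_f ≈ 5.42×10⁶ m/s

B does no work; ΔKE = |q|E d.
½mv_f² = ½mv₀² + |q|Ed = ½(9.109×10⁻³¹)(1.88×10⁶)² + (1.602×10⁻¹⁹)(2530)(0.0290) ≈ 1.610×10⁻¹⁸ J + 1.175×10⁻¹⁷ J ≈ 1.336×10⁻¹⁷ J.
v_f = √(2·1.336×10⁻¹⁷/9.109×10⁻³¹) ≈ 5.42×10⁶ m/s.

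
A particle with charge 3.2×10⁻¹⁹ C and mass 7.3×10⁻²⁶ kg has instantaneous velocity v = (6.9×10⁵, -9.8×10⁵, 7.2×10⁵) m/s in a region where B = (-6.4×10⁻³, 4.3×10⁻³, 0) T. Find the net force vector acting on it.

F ≈ (-9.91×10⁻¹⁶, -1.47×10⁻¹⁵, -1.06×10⁻¹⁵) N

v×B = (-3100, -4610, -3300) N/C.
F = q v×B = (3.2×10⁻¹⁹ C)·(-3100, -4610, -3300) = (-9.91×10⁻¹⁶, -1.47×10⁻¹⁵, -1.06×10⁻¹⁵) N.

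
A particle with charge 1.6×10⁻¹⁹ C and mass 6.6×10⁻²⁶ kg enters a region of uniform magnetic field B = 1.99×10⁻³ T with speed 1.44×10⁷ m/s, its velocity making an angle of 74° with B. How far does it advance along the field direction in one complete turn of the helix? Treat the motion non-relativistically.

v∥ = v cosθ = 1.44×10⁷·cos74° ≈ 3.969×10⁶ m/s.
T = 2πm/(|q|B) = 2π(6.6×10⁻²⁶)/((1.6×10⁻¹⁹)(1.99×10⁻³)) ≈ 1.302×10⁻³ s.
pitch = v∥ T = (3.969×10⁶)(1.302×10⁻³) ≈ 5170 m.

p ≈ 5170 m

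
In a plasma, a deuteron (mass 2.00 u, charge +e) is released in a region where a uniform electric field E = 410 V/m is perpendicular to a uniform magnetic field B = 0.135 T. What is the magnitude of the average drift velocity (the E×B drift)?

v_d ≈ 3040 m/s

In crossed fields the guiding centre drifts at v_d = |E×B|/B² = E/B, independent of charge and mass.
v_d = 410/0.135 = 3040 m/s.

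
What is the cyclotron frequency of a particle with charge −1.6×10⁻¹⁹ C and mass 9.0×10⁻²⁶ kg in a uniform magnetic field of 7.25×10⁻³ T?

f = |q|B/(2πm).
f = (1.6×10⁻¹⁹)(7.25×10⁻³)/(2π·9.0×10⁻²⁶) ≈ 2050 Hz.

f ≈ 2050 Hz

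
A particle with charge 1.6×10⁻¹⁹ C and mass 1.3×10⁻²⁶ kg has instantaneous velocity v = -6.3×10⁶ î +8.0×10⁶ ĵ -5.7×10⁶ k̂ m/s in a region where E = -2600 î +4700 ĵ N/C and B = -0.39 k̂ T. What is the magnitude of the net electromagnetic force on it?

v×B = (-3.12×10⁶, -2.46×10⁶, 0) N/C.
E + v×B = (-3.12×10⁶, -2.45×10⁶, 0) N/C.
F = q(E + v×B) = (1.6×10⁻¹⁹ C)·(-3.12×10⁶, -2.45×10⁶, 0) = (-5.00×10⁻¹³, -3.92×10⁻¹³, 0) N.
|F| = 6.35×10⁻¹³ N.

|F| ≈ 6.35×10⁻¹³ N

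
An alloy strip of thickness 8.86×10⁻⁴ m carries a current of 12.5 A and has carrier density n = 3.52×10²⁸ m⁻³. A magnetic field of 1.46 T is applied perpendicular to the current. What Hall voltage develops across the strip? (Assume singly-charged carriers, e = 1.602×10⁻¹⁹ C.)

V_H ≈ 3.65×10⁻⁶ V

V_H = IB/(n e t).
V_H = (12.5)(1.46)/((3.52×10²⁸)(1.602×10⁻¹⁹)(8.86×10⁻⁴)) ≈ 3.65×10⁻⁶ V.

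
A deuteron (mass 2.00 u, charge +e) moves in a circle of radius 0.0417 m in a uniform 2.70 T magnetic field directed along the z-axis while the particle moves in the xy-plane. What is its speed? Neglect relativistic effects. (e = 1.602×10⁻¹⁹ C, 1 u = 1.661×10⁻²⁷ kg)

v ≈ 5.43×10⁶ m/s

From |q|vB = mv²/r, v = |q|Br/m.
v = (1.602×10⁻¹⁹)(2.70)(0.0417)/3.322×10⁻²⁷ ≈ 5.43×10⁶ m/s.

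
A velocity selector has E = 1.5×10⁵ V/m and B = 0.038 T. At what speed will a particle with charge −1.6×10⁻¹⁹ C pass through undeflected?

Zero net Lorentz force requires |qE| = |q v×B|, i.e. E = vB.
v = E/B = 1.5×10⁵/0.038 = 3.9×10⁶ m/s.

v = 3.9×10⁶ m/s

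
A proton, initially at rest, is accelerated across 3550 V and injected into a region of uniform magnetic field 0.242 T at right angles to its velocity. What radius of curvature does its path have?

r ≈ 0.0356 m

Acceleration: |q|V = ½mv² ⇒ v = √(2|q|V/m) = √(2·1.602×10⁻¹⁹·3550/1.673×10⁻²⁷) ≈ 8.245×10⁵ m/s.
In the field: r = mv/(|q|B) = (1.673×10⁻²⁷)(8.245×10⁵)/((1.602×10⁻¹⁹)(0.242)) ≈ 0.0356 m.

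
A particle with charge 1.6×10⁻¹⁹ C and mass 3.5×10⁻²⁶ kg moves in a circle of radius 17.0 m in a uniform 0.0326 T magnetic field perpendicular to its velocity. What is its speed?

v ≈ 2.53×10⁶ m/s

From |q|vB = mv²/r, v = |q|Br/m.
v = (1.6×10⁻¹⁹)(0.0326)(17.0)/3.5×10⁻²⁶ ≈ 2.53×10⁶ m/s.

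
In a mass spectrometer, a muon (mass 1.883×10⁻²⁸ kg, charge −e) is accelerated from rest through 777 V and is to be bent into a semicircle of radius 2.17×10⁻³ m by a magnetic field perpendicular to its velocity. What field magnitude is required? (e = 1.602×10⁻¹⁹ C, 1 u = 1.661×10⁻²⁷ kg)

v = √(2|q|V/m) = √(2·1.602×10⁻¹⁹·777/1.883×10⁻²⁸) ≈ 1.150×10⁶ m/s.
B = mv/(|q|r) = (1.883×10⁻²⁸)(1.150×10⁶)/((1.602×10⁻¹⁹)(2.17×10⁻³)) ≈ 0.623 T.

B ≈ 0.623 T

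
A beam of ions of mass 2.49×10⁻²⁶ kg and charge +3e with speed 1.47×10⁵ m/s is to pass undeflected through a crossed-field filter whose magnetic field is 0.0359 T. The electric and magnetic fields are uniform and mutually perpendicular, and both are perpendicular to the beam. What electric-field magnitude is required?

E = 5280 V/m

For straight-line motion qE = qvB, so E = vB.
E = 1.47×10⁵ × 0.0359 = 5280 V/m.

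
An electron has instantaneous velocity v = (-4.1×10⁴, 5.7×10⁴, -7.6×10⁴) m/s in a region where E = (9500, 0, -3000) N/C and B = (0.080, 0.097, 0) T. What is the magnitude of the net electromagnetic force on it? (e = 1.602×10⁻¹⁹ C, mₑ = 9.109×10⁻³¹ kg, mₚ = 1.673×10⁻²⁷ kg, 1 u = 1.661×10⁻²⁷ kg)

v×B = (7370, -6080, -8540) N/C.
E + v×B = (1.69×10⁴, -6080, -1.15×10⁴) N/C.
F = q(E + v×B) = (−1.602×10⁻¹⁹ C)·(1.69×10⁴, -6080, -1.15×10⁴) = (-2.70×10⁻¹⁵, 9.74×10⁻¹⁶, 1.85×10⁻¹⁵) N.
|F| = 3.42×10⁻¹⁵ N.

|F| ≈ 3.42×10⁻¹⁵ N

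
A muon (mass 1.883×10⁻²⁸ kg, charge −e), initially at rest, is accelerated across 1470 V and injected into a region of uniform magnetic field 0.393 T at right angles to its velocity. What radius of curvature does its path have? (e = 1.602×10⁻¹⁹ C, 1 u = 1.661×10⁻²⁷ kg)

Acceleration: |q|V = ½mv² ⇒ v = √(2|q|V/m) = √(2·1.602×10⁻¹⁹·1470/1.883×10⁻²⁸) ≈ 1.582×10⁶ m/s.
In the field: r = mv/(|q|B) = (1.883×10⁻²⁸)(1.582×10⁶)/((1.602×10⁻¹⁹)(0.393)) ≈ 4.73×10⁻³ m.

r ≈ 4.73×10⁻³ m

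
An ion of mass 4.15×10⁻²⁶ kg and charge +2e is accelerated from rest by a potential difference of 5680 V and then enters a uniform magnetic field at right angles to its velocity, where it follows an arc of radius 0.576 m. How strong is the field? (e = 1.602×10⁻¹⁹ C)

v = √(2|q|V/m) = √(2·3.204×10⁻¹⁹·5680/4.15×10⁻²⁶) ≈ 2.961×10⁵ m/s.
B = mv/(|q|r) = (4.15×10⁻²⁶)(2.961×10⁵)/((3.204×10⁻¹⁹)(0.576)) ≈ 0.0666 T.

B ≈ 0.0666 T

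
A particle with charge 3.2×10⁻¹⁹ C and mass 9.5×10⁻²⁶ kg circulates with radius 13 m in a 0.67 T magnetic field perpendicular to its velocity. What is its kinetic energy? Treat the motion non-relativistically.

KE ≈ 4.1×10⁻¹¹ J

v = |q|Br/m, then KE = ½mv² = (qBr)²/(2m).
v = (3.2×10⁻¹⁹)(0.67)(13)/9.5×10⁻²⁶ ≈ 2.934×10⁷ m/s.
KE = ½(9.5×10⁻²⁶)(2.934×10⁷)² ≈ 4.1×10⁻¹¹ J.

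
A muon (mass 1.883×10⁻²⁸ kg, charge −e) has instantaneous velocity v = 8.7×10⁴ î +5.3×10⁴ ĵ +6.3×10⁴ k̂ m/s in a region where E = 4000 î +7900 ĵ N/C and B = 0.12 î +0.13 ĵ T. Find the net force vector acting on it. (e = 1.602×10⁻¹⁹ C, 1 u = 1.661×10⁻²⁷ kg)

v×B = (-8190, 7560, 4950) N/C.
E + v×B = (-4190, 1.55×10⁴, 4950) N/C.
F = q(E + v×B) = (−1.602×10⁻¹⁹ C)·(-4190, 1.55×10⁴, 4950) = (6.71×10⁻¹⁶, -2.48×10⁻¹⁵, -7.93×10⁻¹⁶) N.

F ≈ (6.71×10⁻¹⁶, -2.48×10⁻¹⁵, -7.93×10⁻¹⁶) N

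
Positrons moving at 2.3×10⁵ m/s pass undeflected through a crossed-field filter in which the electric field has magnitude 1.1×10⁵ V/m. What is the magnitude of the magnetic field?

B = 0.48 T

Balance of forces in the selector: qE = qvB ⇒ B = E/v.
B = 1.1×10⁵/2.3×10⁵ = 0.48 T.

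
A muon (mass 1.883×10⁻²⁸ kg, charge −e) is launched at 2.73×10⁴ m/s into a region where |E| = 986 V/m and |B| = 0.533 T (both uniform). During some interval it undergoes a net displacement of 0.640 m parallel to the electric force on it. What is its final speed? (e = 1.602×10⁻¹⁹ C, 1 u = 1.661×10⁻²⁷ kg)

v_f ≈ 1.04×10⁶ m/s

B does no work; ΔKE = |q|E d.
½mv_f² = ½mv₀² + |q|Ed = ½(1.883×10⁻²⁸)(2.73×10⁴)² + (1.602×10⁻¹⁹)(986)(0.640) ≈ 7.017×10⁻²⁰ J + 1.011×10⁻¹⁶ J ≈ 1.012×10⁻¹⁶ J.
v_f = √(2·1.012×10⁻¹⁶/1.883×10⁻²⁸) ≈ 1.04×10⁶ m/s.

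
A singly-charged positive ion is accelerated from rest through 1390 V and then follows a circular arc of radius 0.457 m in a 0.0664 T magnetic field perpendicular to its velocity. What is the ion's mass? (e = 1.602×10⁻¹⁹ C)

m ≈ 5.31×10⁻²⁶ kg

Combine |q|V = ½mv² and r = mv/(|q|B): eliminate v to get m = qB²r²/(2V).
m = (1.602×10⁻¹⁹)(0.0664)²(0.457)²/(2·1390) ≈ 5.31×10⁻²⁶ kg.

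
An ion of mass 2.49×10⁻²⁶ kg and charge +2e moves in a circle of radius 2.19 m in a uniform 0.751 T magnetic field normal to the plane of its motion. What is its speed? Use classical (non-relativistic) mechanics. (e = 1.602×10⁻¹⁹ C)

From |q|vB = mv²/r, v = |q|Br/m.
v = (3.204×10⁻¹⁹)(0.751)(2.19)/2.49×10⁻²⁶ ≈ 2.12×10⁷ m/s.

v ≈ 2.12×10⁷ m/s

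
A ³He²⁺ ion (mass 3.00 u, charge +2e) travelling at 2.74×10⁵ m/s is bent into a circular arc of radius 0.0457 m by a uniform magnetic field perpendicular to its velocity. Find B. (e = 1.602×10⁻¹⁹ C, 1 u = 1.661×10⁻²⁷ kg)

From |q|vB = mv²/r, B = mv/(|q|r).
B = (4.983×10⁻²⁷)(2.74×10⁵)/((3.204×10⁻¹⁹)(0.0457)) ≈ 0.0932 T.

B ≈ 0.0932 T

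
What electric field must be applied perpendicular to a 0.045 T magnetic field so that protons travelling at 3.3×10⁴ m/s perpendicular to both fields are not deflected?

E = 1500 V/m

For straight-line motion qE = qvB, so E = vB.
E = 3.3×10⁴ × 0.045 = 1500 V/m.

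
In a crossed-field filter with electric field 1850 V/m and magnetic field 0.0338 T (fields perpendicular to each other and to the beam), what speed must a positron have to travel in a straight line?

For undeflected motion the electric and magnetic forces balance: qE = qvB.
v = E/B = 1850/0.0338 = 5.47×10⁴ m/s.

v = 5.47×10⁴ m/s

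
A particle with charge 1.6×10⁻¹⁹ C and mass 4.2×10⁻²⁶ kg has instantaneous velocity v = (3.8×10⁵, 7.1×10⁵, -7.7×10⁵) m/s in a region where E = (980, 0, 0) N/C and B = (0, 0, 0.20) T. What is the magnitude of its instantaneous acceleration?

|a| ≈ 6.17×10¹¹ m/s²

v×B = (1.42×10⁵, -7.60×10⁴, 0) N/C.
E + v×B = (1.43×10⁵, -7.60×10⁴, 0) N/C.
F = q(E + v×B) = (1.6×10⁻¹⁹ C)·(1.43×10⁵, -7.60×10⁴, 0) = (2.29×10⁻¹⁴, -1.22×10⁻¹⁴, 0) N.
|a| = |F|/m = 2.591×10⁻¹⁴/4.2×10⁻²⁶ ≈ 6.17×10¹¹ m/s².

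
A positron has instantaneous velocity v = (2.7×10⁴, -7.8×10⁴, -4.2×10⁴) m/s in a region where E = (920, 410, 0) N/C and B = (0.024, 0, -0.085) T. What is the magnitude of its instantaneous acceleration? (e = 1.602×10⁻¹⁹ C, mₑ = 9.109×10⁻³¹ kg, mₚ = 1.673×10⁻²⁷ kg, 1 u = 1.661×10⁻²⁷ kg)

|a| ≈ 1.40×10¹⁵ m/s²

v×B = (6630, 1290, 1870) N/C.
E + v×B = (7550, 1700, 1870) N/C.
F = q(E + v×B) = (1.602×10⁻¹⁹ C)·(7550, 1700, 1870) = (1.21×10⁻¹⁵, 2.72×10⁻¹⁶, 3.00×10⁻¹⁶) N.
|a| = |F|/m = 1.275×10⁻¹⁵/9.109×10⁻³¹ ≈ 1.40×10¹⁵ m/s².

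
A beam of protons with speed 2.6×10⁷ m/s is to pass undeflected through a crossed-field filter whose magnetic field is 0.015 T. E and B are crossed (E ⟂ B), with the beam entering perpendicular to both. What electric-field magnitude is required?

For straight-line motion qE = qvB, so E = vB.
E = 2.6×10⁷ × 0.015 = 3.9×10⁵ V/m.

E = 3.9×10⁵ V/m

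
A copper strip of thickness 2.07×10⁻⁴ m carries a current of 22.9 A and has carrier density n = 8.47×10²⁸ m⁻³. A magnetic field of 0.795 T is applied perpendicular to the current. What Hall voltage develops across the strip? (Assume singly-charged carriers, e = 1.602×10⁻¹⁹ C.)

V_H = IB/(n e t).
V_H = (22.9)(0.795)/((8.47×10²⁸)(1.602×10⁻¹⁹)(2.07×10⁻⁴)) ≈ 6.48×10⁻⁶ V.

V_H ≈ 6.48×10⁻⁶ V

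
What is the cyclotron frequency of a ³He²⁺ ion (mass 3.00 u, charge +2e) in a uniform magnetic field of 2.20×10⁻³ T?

f = |q|B/(2πm).
f = (3.204×10⁻¹⁹)(2.20×10⁻³)/(2π·4.983×10⁻²⁷) ≈ 2.25×10⁴ Hz.

f ≈ 2.25×10⁴ Hz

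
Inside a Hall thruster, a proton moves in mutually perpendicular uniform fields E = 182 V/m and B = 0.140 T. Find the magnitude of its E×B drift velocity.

v_d ≈ 1300 m/s

The E×B drift speed is v_d = E/B.
v_d = 182/0.140 = 1300 m/s.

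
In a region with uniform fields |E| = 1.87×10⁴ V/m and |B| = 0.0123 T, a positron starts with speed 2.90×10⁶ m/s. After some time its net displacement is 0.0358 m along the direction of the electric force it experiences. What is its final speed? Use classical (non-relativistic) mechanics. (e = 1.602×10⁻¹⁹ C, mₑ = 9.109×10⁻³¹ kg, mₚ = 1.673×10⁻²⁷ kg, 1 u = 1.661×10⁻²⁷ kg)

v_f ≈ 1.56×10⁷ m/s

B does no work; ΔKE = |q|E d.
½mv_f² = ½mv₀² + |q|Ed = ½(9.109×10⁻³¹)(2.90×10⁶)² + (1.602×10⁻¹⁹)(1.87×10⁴)(0.0358) ≈ 3.830×10⁻¹⁸ J + 1.072×10⁻¹⁶ J ≈ 1.111×10⁻¹⁶ J.
v_f = √(2·1.111×10⁻¹⁶/9.109×10⁻³¹) ≈ 1.56×10⁷ m/s.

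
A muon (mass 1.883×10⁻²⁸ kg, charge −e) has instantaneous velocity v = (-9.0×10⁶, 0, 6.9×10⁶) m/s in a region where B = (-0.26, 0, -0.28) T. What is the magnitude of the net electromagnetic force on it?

|F| ≈ 6.91×10⁻¹³ N

v×B = (0, -4.31×10⁶, 0) N/C.
F = q v×B = (−1.602×10⁻¹⁹ C)·(0, -4.31×10⁶, 0) = (0, 6.91×10⁻¹³, 0) N.
|F| = 6.91×10⁻¹³ N.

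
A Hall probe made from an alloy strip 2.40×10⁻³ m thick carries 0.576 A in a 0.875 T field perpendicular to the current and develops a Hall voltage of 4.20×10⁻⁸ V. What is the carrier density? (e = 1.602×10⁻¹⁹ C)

From V_H = IB/(n e t), n = IB/(V_H e t).
n = (0.576)(0.875)/((4.20×10⁻⁸)(1.602×10⁻¹⁹)(2.40×10⁻³)) ≈ 3.12×10²⁸ m⁻³.

n ≈ 3.12×10²⁸ m⁻³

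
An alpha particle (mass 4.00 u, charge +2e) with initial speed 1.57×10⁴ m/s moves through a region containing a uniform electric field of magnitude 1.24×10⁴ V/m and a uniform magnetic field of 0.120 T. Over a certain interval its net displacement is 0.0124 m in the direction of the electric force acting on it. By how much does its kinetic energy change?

ΔKE ≈ 4.93×10⁻¹⁷ J

The magnetic force is always ⟂ v and does no work; only the electric force changes KE.
ΔKE = F_E · d = |q|E d = (3.204×10⁻¹⁹)(1.24×10⁴)(0.0124) ≈ 4.93×10⁻¹⁷ J.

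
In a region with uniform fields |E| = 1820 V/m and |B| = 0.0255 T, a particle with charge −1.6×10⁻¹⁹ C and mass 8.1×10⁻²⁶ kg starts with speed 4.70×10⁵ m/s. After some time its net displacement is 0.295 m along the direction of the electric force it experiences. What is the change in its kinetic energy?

ΔKE ≈ 8.59×10⁻¹⁷ J

The magnetic force is always ⟂ v and does no work; only the electric force changes KE.
ΔKE = F_E · d = |q|E d = (1.6×10⁻¹⁹)(1820)(0.295) ≈ 8.59×10⁻¹⁷ J.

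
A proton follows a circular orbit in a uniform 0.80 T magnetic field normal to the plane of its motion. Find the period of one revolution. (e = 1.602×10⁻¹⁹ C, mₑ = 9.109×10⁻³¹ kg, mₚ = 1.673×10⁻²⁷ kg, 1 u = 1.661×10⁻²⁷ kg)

T ≈ 8.2×10⁻⁸ s

The cyclotron period depends only on m, q, B: T = 2πm/(|q|B).
T = 2π(1.673×10⁻²⁷)/((1.602×10⁻¹⁹)(0.80)) ≈ 8.2×10⁻⁸ s.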